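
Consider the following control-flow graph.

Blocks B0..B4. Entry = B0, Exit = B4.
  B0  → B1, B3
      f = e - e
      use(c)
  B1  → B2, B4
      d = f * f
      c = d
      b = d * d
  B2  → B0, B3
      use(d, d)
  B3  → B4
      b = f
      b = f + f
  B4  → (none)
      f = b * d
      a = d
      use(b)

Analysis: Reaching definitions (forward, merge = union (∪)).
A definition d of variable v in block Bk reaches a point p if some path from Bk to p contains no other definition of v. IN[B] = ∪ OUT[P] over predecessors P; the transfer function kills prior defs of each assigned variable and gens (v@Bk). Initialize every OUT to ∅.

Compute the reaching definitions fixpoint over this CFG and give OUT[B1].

Answer: {b@B1, c@B1, d@B1, f@B0}

Derivation:
Per-block solution:
  B0:   IN={b@B1, c@B1, d@B1, f@B0}   OUT={b@B1, c@B1, d@B1, f@B0}
  B1:   IN={b@B1, c@B1, d@B1, f@B0}   OUT={b@B1, c@B1, d@B1, f@B0}
  B2:   IN={b@B1, c@B1, d@B1, f@B0}   OUT={b@B1, c@B1, d@B1, f@B0}
  B3:   IN={b@B1, c@B1, d@B1, f@B0}   OUT={b@B3, c@B1, d@B1, f@B0}
  B4:   IN={b@B1, b@B3, c@B1, d@B1, f@B0}   OUT={a@B4, b@B1, b@B3, c@B1, d@B1, f@B4}

Merge at B1: IN[B1] = OUT[B0] = {b@B1, c@B1, d@B1, f@B0}
Applying B1's transfer function to that IN value gives OUT[B1] (row B1 above).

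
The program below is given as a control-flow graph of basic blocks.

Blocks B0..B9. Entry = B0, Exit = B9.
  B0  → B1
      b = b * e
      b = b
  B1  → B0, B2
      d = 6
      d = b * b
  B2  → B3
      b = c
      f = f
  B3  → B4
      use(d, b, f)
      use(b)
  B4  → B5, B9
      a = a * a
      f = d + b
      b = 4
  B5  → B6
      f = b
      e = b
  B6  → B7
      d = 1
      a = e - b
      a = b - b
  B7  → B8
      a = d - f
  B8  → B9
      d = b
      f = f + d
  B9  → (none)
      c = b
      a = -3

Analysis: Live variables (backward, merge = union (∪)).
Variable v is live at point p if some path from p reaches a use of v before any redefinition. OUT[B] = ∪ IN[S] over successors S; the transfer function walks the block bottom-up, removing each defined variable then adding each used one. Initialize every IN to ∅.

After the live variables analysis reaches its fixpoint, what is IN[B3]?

Converged values:
  B0:   IN={a, b, c, e, f}   OUT={a, b, c, e, f}
  B1:   IN={a, b, c, e, f}   OUT={a, b, c, d, e, f}
  B2:   IN={a, c, d, f}   OUT={a, b, d, f}
  B3:   IN={a, b, d, f}   OUT={a, b, d}
  B4:   IN={a, b, d}   OUT={b}
  B5:   IN={b}   OUT={b, e, f}
  B6:   IN={b, e, f}   OUT={b, d, f}
  B7:   IN={b, d, f}   OUT={b, f}
  B8:   IN={b, f}   OUT={b}
  B9:   IN={b}   OUT={}

Merge at B3: OUT[B3] = IN[B4] = {a, b, d}
Applying B3's transfer function to that OUT value gives IN[B3] (row B3 above).

Answer: {a, b, d, f}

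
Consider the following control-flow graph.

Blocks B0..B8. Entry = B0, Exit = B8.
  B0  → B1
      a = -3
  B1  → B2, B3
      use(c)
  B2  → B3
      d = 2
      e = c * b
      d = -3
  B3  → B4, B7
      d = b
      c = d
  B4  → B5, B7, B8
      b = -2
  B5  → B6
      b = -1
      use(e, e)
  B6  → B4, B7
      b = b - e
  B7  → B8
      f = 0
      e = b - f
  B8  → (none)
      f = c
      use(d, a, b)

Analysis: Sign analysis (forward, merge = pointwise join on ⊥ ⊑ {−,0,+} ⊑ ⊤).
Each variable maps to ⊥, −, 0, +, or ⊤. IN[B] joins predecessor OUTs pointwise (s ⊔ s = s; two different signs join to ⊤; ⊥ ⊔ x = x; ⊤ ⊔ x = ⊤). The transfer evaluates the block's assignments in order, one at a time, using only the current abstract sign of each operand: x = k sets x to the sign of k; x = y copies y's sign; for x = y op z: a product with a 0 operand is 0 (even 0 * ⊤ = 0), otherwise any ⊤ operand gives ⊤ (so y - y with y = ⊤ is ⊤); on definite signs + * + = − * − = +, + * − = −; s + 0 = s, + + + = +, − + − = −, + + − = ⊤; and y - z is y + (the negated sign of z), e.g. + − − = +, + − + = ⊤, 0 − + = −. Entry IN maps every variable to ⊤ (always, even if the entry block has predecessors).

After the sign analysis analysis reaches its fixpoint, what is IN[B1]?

Converged values:
  B0:   IN=(all ⊤)   OUT={a:-; rest ⊤}
  B1:   IN={a:-; rest ⊤}   OUT={a:-; rest ⊤}
  B2:   IN={a:-; rest ⊤}   OUT={a:-, d:-; rest ⊤}
  B3:   IN={a:-; rest ⊤}   OUT={a:-; rest ⊤}
  B4:   IN={a:-; rest ⊤}   OUT={a:-, b:-; rest ⊤}
  B5:   IN={a:-, b:-; rest ⊤}   OUT={a:-, b:-; rest ⊤}
  B6:   IN={a:-, b:-; rest ⊤}   OUT={a:-; rest ⊤}
  B7:   IN={a:-; rest ⊤}   OUT={a:-, f:0; rest ⊤}
  B8:   IN={a:-; rest ⊤}   OUT={a:-; rest ⊤}

Merge at B1: IN[B1] = OUT[B0] = {a: -, b: ⊤, c: ⊤, d: ⊤, e: ⊤, f: ⊤}

Answer: {a: -, b: ⊤, c: ⊤, d: ⊤, e: ⊤, f: ⊤}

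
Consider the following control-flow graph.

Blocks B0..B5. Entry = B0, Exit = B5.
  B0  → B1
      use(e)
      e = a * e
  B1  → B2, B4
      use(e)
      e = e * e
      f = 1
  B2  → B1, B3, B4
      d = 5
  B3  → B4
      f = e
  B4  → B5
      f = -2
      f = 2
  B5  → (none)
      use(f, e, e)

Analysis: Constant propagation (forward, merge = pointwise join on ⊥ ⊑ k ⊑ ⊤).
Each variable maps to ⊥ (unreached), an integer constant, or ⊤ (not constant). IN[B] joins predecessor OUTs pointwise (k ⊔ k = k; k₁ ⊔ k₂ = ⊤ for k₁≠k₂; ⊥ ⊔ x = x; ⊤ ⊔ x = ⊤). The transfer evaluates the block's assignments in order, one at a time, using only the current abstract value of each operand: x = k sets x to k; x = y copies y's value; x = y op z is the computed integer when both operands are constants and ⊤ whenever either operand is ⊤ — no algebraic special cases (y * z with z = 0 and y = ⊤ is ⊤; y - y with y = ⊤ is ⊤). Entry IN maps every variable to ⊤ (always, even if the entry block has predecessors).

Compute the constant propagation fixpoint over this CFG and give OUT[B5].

Fixpoint table:
  B0:  IN=(all ⊤)  OUT=(all ⊤)
  B1:  IN=(all ⊤)  OUT={f:1; rest ⊤}
  B2:  IN={f:1; rest ⊤}  OUT={d:5, f:1; rest ⊤}
  B3:  IN={d:5, f:1; rest ⊤}  OUT={d:5; rest ⊤}
  B4:  IN=(all ⊤)  OUT={f:2; rest ⊤}
  B5:  IN={f:2; rest ⊤}  OUT={f:2; rest ⊤}

Merge at B5: IN[B5] = OUT[B4] = {a: ⊤, b: ⊤, c: ⊤, d: ⊤, e: ⊤, f: 2}
Applying B5's transfer function to that IN value gives OUT[B5] (row B5 above).

Answer: {a: ⊤, b: ⊤, c: ⊤, d: ⊤, e: ⊤, f: 2}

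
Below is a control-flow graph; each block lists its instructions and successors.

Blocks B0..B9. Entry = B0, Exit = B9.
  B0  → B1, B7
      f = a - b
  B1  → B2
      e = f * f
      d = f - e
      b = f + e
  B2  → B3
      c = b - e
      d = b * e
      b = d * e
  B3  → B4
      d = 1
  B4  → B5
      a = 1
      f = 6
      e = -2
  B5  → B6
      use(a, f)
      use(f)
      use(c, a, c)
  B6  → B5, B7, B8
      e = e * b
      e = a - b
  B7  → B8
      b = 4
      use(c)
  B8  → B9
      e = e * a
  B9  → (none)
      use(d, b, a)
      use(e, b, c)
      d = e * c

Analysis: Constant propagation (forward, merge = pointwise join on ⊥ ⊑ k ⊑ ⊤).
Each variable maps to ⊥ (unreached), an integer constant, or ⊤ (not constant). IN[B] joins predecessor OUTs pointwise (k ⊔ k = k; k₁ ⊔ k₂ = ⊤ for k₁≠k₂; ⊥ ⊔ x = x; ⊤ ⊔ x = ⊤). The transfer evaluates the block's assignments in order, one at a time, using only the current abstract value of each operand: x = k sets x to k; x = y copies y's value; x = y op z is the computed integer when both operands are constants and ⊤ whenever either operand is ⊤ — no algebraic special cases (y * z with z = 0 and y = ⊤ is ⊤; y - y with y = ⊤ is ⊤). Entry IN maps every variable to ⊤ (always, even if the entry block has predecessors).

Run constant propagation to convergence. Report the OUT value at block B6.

Converged values:
  B0:  IN=(all ⊤)  OUT=(all ⊤)
  B1:  IN=(all ⊤)  OUT=(all ⊤)
  B2:  IN=(all ⊤)  OUT=(all ⊤)
  B3:  IN=(all ⊤)  OUT={d:1; rest ⊤}
  B4:  IN={d:1; rest ⊤}  OUT={a:1, d:1, e:-2, f:6; rest ⊤}
  B5:  IN={a:1, d:1, f:6; rest ⊤}  OUT={a:1, d:1, f:6; rest ⊤}
  B6:  IN={a:1, d:1, f:6; rest ⊤}  OUT={a:1, d:1, f:6; rest ⊤}
  B7:  IN=(all ⊤)  OUT={b:4; rest ⊤}
  B8:  IN=(all ⊤)  OUT=(all ⊤)
  B9:  IN=(all ⊤)  OUT=(all ⊤)

Merge at B6: IN[B6] = OUT[B5] = {a: 1, b: ⊤, c: ⊤, d: 1, e: ⊤, f: 6}
Applying B6's transfer function to that IN value gives OUT[B6] (row B6 above).

Answer: {a: 1, b: ⊤, c: ⊤, d: 1, e: ⊤, f: 6}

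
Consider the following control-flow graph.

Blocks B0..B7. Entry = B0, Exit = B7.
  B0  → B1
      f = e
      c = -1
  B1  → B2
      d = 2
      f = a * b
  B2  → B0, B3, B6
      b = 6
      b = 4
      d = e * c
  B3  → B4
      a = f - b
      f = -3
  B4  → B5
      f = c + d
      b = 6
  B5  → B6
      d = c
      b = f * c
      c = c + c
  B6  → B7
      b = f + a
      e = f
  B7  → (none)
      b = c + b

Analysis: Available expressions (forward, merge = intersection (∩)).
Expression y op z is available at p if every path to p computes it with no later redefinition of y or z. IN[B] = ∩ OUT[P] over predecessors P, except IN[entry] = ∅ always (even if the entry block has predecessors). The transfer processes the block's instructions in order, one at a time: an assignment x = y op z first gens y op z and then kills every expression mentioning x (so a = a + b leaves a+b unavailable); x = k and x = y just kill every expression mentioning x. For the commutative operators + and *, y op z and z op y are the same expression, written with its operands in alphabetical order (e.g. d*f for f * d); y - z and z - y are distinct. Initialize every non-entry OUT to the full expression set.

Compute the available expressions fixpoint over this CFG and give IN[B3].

Answer: {c*e}

Trace:
Per-block solution:
  B0:  IN={}  OUT={}
  B1:  IN={}  OUT={a*b}
  B2:  IN={a*b}  OUT={c*e}
  B3:  IN={c*e}  OUT={c*e}
  B4:  IN={c*e}  OUT={c*e, c+d}
  B5:  IN={c*e, c+d}  OUT={}
  B6:  IN={}  OUT={a+f}
  B7:  IN={a+f}  OUT={a+f}

Merge at B3: IN[B3] = OUT[B2] = {c*e}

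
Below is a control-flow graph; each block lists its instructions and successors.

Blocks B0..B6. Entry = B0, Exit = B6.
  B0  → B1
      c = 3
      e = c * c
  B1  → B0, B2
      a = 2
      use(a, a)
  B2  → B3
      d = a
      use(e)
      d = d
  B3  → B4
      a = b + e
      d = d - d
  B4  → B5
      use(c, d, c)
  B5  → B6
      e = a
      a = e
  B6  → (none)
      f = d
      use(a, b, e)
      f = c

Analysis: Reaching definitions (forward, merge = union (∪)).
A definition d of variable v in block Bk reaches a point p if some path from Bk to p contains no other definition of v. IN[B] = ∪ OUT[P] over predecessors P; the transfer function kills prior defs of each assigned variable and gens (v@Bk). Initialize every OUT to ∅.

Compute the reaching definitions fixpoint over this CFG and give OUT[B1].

Answer: {a@B1, c@B0, e@B0}

Trace:
Converged values:
  B0:  IN={a@B1, c@B0, e@B0}  OUT={a@B1, c@B0, e@B0}
  B1:  IN={a@B1, c@B0, e@B0}  OUT={a@B1, c@B0, e@B0}
  B2:  IN={a@B1, c@B0, e@B0}  OUT={a@B1, c@B0, d@B2, e@B0}
  B3:  IN={a@B1, c@B0, d@B2, e@B0}  OUT={a@B3, c@B0, d@B3, e@B0}
  B4:  IN={a@B3, c@B0, d@B3, e@B0}  OUT={a@B3, c@B0, d@B3, e@B0}
  B5:  IN={a@B3, c@B0, d@B3, e@B0}  OUT={a@B5, c@B0, d@B3, e@B5}
  B6:  IN={a@B5, c@B0, d@B3, e@B5}  OUT={a@B5, c@B0, d@B3, e@B5, f@B6}

Merge at B1: IN[B1] = OUT[B0] = {a@B1, c@B0, e@B0}
Applying B1's transfer function to that IN value gives OUT[B1] (row B1 above).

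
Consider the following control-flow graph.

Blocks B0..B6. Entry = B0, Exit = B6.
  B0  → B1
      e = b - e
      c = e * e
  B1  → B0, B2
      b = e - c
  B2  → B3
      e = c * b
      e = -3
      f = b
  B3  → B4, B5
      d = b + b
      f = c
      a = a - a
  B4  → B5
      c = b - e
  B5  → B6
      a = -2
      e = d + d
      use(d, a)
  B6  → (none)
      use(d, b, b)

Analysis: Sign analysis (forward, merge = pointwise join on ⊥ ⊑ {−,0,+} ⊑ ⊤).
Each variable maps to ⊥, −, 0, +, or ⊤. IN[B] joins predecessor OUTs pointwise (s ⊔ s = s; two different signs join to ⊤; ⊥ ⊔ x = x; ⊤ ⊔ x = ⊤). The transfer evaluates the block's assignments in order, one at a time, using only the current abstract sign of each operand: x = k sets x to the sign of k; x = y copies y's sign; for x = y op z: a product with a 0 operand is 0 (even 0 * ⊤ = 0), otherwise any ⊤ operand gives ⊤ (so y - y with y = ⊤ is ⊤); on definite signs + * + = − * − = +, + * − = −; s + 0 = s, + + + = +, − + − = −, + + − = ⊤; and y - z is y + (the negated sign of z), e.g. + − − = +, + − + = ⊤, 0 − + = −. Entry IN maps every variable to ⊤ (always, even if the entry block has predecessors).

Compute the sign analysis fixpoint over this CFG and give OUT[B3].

Per-block solution:
  B0: | IN=(all ⊤) | OUT=(all ⊤)
  B1: | IN=(all ⊤) | OUT=(all ⊤)
  B2: | IN=(all ⊤) | OUT={e:-; rest ⊤}
  B3: | IN={e:-; rest ⊤} | OUT={e:-; rest ⊤}
  B4: | IN={e:-; rest ⊤} | OUT={e:-; rest ⊤}
  B5: | IN={e:-; rest ⊤} | OUT={a:-; rest ⊤}
  B6: | IN={a:-; rest ⊤} | OUT={a:-; rest ⊤}

Merge at B3: IN[B3] = OUT[B2] = {a: ⊤, b: ⊤, c: ⊤, d: ⊤, e: -, f: ⊤}
Applying B3's transfer function to that IN value gives OUT[B3] (row B3 above).

Answer: {a: ⊤, b: ⊤, c: ⊤, d: ⊤, e: -, f: ⊤}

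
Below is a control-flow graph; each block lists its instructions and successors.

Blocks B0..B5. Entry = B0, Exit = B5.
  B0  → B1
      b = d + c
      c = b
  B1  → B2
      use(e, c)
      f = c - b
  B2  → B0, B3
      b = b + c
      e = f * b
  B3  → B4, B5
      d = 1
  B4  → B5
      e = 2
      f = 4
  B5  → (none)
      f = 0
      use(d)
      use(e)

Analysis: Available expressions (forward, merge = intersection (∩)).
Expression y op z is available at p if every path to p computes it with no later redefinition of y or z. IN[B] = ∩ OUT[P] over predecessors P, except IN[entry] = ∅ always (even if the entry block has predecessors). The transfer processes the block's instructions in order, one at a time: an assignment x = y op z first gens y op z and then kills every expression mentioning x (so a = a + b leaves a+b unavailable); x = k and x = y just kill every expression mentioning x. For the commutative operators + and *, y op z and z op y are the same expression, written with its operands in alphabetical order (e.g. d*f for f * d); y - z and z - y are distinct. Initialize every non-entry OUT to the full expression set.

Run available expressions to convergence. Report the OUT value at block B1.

Fixpoint table:
  B0:  IN={}  OUT={}
  B1:  IN={}  OUT={c-b}
  B2:  IN={c-b}  OUT={b*f}
  B3:  IN={b*f}  OUT={b*f}
  B4:  IN={b*f}  OUT={}
  B5:  IN={}  OUT={}

Merge at B1: IN[B1] = OUT[B0] = {}
Applying B1's transfer function to that IN value gives OUT[B1] (row B1 above).

Answer: {c-b}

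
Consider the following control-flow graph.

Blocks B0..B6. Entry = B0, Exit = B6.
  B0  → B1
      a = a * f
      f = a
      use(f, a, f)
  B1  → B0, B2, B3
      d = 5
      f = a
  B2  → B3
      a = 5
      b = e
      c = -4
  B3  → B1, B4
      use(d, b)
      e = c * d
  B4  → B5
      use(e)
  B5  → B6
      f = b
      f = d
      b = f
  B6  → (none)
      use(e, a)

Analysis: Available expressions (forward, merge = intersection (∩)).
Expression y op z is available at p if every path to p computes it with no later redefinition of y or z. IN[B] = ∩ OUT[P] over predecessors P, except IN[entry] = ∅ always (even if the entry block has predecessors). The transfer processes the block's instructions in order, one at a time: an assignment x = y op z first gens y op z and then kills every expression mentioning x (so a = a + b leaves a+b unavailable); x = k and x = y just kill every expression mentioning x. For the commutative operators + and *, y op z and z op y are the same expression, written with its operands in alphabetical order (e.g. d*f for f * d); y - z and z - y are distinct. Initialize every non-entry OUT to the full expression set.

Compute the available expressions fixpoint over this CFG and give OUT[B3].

Answer: {c*d}

Derivation:
Fixpoint table:
  B0:  IN={}  OUT={}
  B1:  IN={}  OUT={}
  B2:  IN={}  OUT={}
  B3:  IN={}  OUT={c*d}
  B4:  IN={c*d}  OUT={c*d}
  B5:  IN={c*d}  OUT={c*d}
  B6:  IN={c*d}  OUT={c*d}

Merge at B3: IN[B3] = OUT[B1] ∩ OUT[B2] = {}
Applying B3's transfer function to that IN value gives OUT[B3] (row B3 above).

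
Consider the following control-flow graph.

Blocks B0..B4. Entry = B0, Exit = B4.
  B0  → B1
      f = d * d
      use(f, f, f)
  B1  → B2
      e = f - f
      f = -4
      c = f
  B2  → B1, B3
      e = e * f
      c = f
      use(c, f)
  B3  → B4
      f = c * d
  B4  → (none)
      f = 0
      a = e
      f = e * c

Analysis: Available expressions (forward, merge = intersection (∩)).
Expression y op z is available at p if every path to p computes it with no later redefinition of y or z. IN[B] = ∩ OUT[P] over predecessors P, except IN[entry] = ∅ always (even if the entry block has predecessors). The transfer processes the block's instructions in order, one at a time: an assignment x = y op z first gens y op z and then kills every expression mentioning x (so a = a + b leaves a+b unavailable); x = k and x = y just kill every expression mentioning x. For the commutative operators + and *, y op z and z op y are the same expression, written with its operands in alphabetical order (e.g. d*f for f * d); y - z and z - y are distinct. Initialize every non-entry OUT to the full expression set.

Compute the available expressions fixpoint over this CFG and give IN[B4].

Per-block solution:
  B0: | IN={} | OUT={d*d}
  B1: | IN={d*d} | OUT={d*d}
  B2: | IN={d*d} | OUT={d*d}
  B3: | IN={d*d} | OUT={c*d, d*d}
  B4: | IN={c*d, d*d} | OUT={c*d, c*e, d*d}

Merge at B4: IN[B4] = OUT[B3] = {c*d, d*d}

Answer: {c*d, d*d}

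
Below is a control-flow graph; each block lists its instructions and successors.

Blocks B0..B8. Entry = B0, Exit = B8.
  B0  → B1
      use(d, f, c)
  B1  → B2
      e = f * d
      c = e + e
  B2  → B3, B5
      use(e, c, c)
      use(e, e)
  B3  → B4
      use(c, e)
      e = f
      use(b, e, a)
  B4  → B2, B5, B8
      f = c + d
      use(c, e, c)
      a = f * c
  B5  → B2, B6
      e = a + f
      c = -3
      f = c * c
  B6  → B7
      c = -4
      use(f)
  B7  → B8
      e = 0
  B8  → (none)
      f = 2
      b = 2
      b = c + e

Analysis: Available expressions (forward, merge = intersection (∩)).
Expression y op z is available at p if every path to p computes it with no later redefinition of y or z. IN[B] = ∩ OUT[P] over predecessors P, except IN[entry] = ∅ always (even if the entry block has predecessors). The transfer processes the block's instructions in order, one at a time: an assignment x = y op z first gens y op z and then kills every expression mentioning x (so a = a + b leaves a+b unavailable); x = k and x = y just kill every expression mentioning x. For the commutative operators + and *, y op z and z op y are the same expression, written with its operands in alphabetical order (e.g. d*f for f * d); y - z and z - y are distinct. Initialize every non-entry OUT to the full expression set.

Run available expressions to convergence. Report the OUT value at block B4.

Answer: {c*f, c+d}

Trace:
Fixpoint table:
  B0: | IN={} | OUT={}
  B1: | IN={} | OUT={d*f, e+e}
  B2: | IN={} | OUT={}
  B3: | IN={} | OUT={}
  B4: | IN={} | OUT={c*f, c+d}
  B5: | IN={} | OUT={c*c}
  B6: | IN={c*c} | OUT={}
  B7: | IN={} | OUT={}
  B8: | IN={} | OUT={c+e}

Merge at B4: IN[B4] = OUT[B3] = {}
Applying B4's transfer function to that IN value gives OUT[B4] (row B4 above).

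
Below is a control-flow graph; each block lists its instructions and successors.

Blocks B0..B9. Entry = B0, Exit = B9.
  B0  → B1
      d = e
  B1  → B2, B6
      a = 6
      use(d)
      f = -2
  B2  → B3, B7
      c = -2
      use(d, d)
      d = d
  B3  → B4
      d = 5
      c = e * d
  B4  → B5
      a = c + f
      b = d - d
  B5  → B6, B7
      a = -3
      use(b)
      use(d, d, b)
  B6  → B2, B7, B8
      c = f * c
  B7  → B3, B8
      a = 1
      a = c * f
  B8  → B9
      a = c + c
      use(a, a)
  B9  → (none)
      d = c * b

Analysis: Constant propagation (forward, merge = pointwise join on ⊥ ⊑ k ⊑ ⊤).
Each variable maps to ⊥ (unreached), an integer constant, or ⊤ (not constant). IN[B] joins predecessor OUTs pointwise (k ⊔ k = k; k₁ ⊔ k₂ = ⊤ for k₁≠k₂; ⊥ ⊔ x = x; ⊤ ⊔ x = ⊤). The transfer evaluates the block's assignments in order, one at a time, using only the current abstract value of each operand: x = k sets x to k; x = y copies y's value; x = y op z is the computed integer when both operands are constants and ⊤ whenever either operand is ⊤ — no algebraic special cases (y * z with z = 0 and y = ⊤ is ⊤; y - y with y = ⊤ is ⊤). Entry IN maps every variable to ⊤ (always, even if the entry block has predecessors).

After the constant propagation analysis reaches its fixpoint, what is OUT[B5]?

Answer: {a: -3, b: 0, c: ⊤, d: 5, e: ⊤, f: -2}

Derivation:
Converged values:
  B0: | IN=(all ⊤) | OUT=(all ⊤)
  B1: | IN=(all ⊤) | OUT={a:6, f:-2; rest ⊤}
  B2: | IN={f:-2; rest ⊤} | OUT={c:-2, f:-2; rest ⊤}
  B3: | IN={f:-2; rest ⊤} | OUT={d:5, f:-2; rest ⊤}
  B4: | IN={d:5, f:-2; rest ⊤} | OUT={b:0, d:5, f:-2; rest ⊤}
  B5: | IN={b:0, d:5, f:-2; rest ⊤} | OUT={a:-3, b:0, d:5, f:-2; rest ⊤}
  B6: | IN={f:-2; rest ⊤} | OUT={f:-2; rest ⊤}
  B7: | IN={f:-2; rest ⊤} | OUT={f:-2; rest ⊤}
  B8: | IN={f:-2; rest ⊤} | OUT={f:-2; rest ⊤}
  B9: | IN={f:-2; rest ⊤} | OUT={f:-2; rest ⊤}

Merge at B5: IN[B5] = OUT[B4] = {a: ⊤, b: 0, c: ⊤, d: 5, e: ⊤, f: -2}
Applying B5's transfer function to that IN value gives OUT[B5] (row B5 above).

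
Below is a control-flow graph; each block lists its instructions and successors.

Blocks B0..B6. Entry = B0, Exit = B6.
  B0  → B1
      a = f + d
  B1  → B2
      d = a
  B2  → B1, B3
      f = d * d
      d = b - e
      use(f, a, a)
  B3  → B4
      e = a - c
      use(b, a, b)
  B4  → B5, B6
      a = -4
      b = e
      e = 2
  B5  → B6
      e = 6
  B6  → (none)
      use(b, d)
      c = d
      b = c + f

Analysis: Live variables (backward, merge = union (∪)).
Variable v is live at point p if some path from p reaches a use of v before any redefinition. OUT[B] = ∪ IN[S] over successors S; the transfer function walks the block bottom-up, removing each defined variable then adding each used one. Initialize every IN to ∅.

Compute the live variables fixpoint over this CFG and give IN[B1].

Answer: {a, b, c, e}

Trace:
Converged values:
  B0:   IN={b, c, d, e, f}   OUT={a, b, c, e}
  B1:   IN={a, b, c, e}   OUT={a, b, c, d, e}
  B2:   IN={a, b, c, d, e}   OUT={a, b, c, d, e, f}
  B3:   IN={a, b, c, d, f}   OUT={d, e, f}
  B4:   IN={d, e, f}   OUT={b, d, f}
  B5:   IN={b, d, f}   OUT={b, d, f}
  B6:   IN={b, d, f}   OUT={}

Merge at B1: OUT[B1] = IN[B2] = {a, b, c, d, e}
Applying B1's transfer function to that OUT value gives IN[B1] (row B1 above).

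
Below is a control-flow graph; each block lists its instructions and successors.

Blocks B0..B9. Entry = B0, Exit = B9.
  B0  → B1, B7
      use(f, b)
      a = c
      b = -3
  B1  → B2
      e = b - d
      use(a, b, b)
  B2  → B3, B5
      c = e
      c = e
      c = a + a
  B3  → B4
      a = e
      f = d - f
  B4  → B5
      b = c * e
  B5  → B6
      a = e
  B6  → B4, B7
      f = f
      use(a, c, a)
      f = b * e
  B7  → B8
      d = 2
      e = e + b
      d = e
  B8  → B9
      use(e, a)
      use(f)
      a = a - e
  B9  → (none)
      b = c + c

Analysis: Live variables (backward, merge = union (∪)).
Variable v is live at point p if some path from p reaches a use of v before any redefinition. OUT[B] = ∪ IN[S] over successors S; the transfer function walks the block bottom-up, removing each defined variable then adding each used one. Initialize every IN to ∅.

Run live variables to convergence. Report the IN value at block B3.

Answer: {c, d, e, f}

Working:
Per-block solution:
  B0:   IN={b, c, d, e, f}   OUT={a, b, c, d, e, f}
  B1:   IN={a, b, d, f}   OUT={a, b, d, e, f}
  B2:   IN={a, b, d, e, f}   OUT={b, c, d, e, f}
  B3:   IN={c, d, e, f}   OUT={c, e, f}
  B4:   IN={c, e, f}   OUT={b, c, e, f}
  B5:   IN={b, c, e, f}   OUT={a, b, c, e, f}
  B6:   IN={a, b, c, e, f}   OUT={a, b, c, e, f}
  B7:   IN={a, b, c, e, f}   OUT={a, c, e, f}
  B8:   IN={a, c, e, f}   OUT={c}
  B9:   IN={c}   OUT={}

Merge at B3: OUT[B3] = IN[B4] = {c, e, f}
Applying B3's transfer function to that OUT value gives IN[B3] (row B3 above).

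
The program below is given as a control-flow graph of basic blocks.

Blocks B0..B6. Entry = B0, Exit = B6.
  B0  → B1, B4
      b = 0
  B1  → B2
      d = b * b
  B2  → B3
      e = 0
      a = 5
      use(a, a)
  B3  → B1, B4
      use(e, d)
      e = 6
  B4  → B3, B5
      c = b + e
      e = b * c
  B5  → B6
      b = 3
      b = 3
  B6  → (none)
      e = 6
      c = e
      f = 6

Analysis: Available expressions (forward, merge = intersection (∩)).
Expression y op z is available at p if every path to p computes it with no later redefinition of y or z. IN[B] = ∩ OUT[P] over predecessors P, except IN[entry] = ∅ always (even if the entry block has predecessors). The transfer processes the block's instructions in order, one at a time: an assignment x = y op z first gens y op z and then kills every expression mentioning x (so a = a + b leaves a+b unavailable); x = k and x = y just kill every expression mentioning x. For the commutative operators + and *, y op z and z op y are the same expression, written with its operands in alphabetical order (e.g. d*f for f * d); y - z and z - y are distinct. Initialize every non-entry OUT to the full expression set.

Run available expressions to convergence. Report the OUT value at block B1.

Answer: {b*b}

Working:
Per-block solution:
  B0: | IN={} | OUT={}
  B1: | IN={} | OUT={b*b}
  B2: | IN={b*b} | OUT={b*b}
  B3: | IN={} | OUT={}
  B4: | IN={} | OUT={b*c}
  B5: | IN={b*c} | OUT={}
  B6: | IN={} | OUT={}

Merge at B1: IN[B1] = OUT[B0] ∩ OUT[B3] = {}
Applying B1's transfer function to that IN value gives OUT[B1] (row B1 above).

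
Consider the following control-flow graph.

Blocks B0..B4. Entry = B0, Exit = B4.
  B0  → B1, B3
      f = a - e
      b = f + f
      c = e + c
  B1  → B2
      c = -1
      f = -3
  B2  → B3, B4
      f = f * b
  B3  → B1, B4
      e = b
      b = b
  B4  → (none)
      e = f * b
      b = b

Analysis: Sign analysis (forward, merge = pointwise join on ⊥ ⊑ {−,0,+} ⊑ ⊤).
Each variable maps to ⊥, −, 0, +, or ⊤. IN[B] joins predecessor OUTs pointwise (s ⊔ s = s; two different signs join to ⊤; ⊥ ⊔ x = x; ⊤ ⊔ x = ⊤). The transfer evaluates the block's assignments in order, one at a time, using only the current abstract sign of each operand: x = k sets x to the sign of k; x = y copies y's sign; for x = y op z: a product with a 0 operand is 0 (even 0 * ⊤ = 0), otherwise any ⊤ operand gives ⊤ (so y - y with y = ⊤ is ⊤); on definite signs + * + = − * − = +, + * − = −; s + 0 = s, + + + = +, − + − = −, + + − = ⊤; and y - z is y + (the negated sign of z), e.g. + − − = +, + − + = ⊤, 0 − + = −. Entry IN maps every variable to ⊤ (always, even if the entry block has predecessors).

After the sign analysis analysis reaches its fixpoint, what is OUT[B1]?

Converged values:
  B0: | IN=(all ⊤) | OUT=(all ⊤)
  B1: | IN=(all ⊤) | OUT={c:-, f:-; rest ⊤}
  B2: | IN={c:-, f:-; rest ⊤} | OUT={c:-; rest ⊤}
  B3: | IN=(all ⊤) | OUT=(all ⊤)
  B4: | IN=(all ⊤) | OUT=(all ⊤)

Merge at B1: IN[B1] = OUT[B0] ⊔ OUT[B3] = {a: ⊤, b: ⊤, c: ⊤, d: ⊤, e: ⊤, f: ⊤}
Applying B1's transfer function to that IN value gives OUT[B1] (row B1 above).

Answer: {a: ⊤, b: ⊤, c: -, d: ⊤, e: ⊤, f: -}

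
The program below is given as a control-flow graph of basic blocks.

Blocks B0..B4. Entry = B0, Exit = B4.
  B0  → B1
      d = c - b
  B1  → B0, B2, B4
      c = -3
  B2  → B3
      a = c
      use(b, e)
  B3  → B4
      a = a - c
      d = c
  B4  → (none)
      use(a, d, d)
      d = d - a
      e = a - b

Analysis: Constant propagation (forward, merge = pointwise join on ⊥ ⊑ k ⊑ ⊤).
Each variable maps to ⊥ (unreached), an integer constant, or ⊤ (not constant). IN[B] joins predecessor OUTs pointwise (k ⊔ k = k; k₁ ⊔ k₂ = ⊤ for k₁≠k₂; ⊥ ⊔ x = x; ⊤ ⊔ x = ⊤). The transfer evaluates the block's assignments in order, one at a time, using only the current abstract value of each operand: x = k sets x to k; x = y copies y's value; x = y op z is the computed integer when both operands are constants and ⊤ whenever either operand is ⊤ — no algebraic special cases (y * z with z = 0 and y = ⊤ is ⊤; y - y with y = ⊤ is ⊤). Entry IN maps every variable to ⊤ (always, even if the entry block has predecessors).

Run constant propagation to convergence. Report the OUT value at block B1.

Converged values:
  B0: | IN=(all ⊤) | OUT=(all ⊤)
  B1: | IN=(all ⊤) | OUT={c:-3; rest ⊤}
  B2: | IN={c:-3; rest ⊤} | OUT={a:-3, c:-3; rest ⊤}
  B3: | IN={a:-3, c:-3; rest ⊤} | OUT={a:0, c:-3, d:-3; rest ⊤}
  B4: | IN={c:-3; rest ⊤} | OUT={c:-3; rest ⊤}

Merge at B1: IN[B1] = OUT[B0] = {a: ⊤, b: ⊤, c: ⊤, d: ⊤, e: ⊤, f: ⊤}
Applying B1's transfer function to that IN value gives OUT[B1] (row B1 above).

Answer: {a: ⊤, b: ⊤, c: -3, d: ⊤, e: ⊤, f: ⊤}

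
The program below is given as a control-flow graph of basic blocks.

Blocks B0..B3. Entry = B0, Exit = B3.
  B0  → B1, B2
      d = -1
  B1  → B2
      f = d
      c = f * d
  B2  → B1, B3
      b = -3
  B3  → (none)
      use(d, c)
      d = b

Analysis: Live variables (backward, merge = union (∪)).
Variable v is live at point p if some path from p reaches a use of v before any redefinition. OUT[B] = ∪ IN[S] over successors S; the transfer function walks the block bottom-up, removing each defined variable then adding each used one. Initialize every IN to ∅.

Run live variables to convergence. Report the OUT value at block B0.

Answer: {c, d}

Working:
Per-block solution:
  B0:   IN={c}   OUT={c, d}
  B1:   IN={d}   OUT={c, d}
  B2:   IN={c, d}   OUT={b, c, d}
  B3:   IN={b, c, d}   OUT={}

Merge at B0: OUT[B0] = IN[B1] ⊔ IN[B2] = {c, d}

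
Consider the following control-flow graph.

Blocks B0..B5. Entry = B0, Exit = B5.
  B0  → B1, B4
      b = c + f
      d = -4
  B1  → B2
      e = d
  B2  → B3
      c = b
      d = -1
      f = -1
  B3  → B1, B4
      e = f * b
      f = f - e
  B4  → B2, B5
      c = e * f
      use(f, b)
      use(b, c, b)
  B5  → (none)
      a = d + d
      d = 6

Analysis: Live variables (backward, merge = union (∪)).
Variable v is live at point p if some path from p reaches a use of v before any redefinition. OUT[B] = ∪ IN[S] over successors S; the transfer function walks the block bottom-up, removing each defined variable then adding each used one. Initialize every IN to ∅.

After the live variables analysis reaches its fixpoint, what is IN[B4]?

Answer: {b, d, e, f}

Derivation:
Converged values:
  B0: | IN={c, e, f} | OUT={b, d, e, f}
  B1: | IN={b, d} | OUT={b}
  B2: | IN={b} | OUT={b, d, f}
  B3: | IN={b, d, f} | OUT={b, d, e, f}
  B4: | IN={b, d, e, f} | OUT={b, d}
  B5: | IN={d} | OUT={}

Merge at B4: OUT[B4] = IN[B2] ⊔ IN[B5] = {b, d}
Applying B4's transfer function to that OUT value gives IN[B4] (row B4 above).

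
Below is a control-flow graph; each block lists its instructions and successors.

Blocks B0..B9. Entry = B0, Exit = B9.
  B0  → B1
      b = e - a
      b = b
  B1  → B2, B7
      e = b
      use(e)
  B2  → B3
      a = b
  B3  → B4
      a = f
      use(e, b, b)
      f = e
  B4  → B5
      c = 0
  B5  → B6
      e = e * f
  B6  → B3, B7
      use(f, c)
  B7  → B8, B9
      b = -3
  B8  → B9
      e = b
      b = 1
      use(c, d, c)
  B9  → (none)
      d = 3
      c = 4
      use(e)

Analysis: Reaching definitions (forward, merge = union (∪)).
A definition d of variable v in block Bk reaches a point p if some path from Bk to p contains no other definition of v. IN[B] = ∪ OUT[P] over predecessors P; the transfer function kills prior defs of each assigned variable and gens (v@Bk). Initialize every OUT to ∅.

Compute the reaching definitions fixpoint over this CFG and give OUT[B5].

Answer: {a@B3, b@B0, c@B4, e@B5, f@B3}

Working:
Per-block solution:
  B0: | IN={} | OUT={b@B0}
  B1: | IN={b@B0} | OUT={b@B0, e@B1}
  B2: | IN={b@B0, e@B1} | OUT={a@B2, b@B0, e@B1}
  B3: | IN={a@B2, a@B3, b@B0, c@B4, e@B1, e@B5, f@B3} | OUT={a@B3, b@B0, c@B4, e@B1, e@B5, f@B3}
  B4: | IN={a@B3, b@B0, c@B4, e@B1, e@B5, f@B3} | OUT={a@B3, b@B0, c@B4, e@B1, e@B5, f@B3}
  B5: | IN={a@B3, b@B0, c@B4, e@B1, e@B5, f@B3} | OUT={a@B3, b@B0, c@B4, e@B5, f@B3}
  B6: | IN={a@B3, b@B0, c@B4, e@B5, f@B3} | OUT={a@B3, b@B0, c@B4, e@B5, f@B3}
  B7: | IN={a@B3, b@B0, c@B4, e@B1, e@B5, f@B3} | OUT={a@B3, b@B7, c@B4, e@B1, e@B5, f@B3}
  B8: | IN={a@B3, b@B7, c@B4, e@B1, e@B5, f@B3} | OUT={a@B3, b@B8, c@B4, e@B8, f@B3}
  B9: | IN={a@B3, b@B7, b@B8, c@B4, e@B1, e@B5, e@B8, f@B3} | OUT={a@B3, b@B7, b@B8, c@B9, d@B9, e@B1, e@B5, e@B8, f@B3}

Merge at B5: IN[B5] = OUT[B4] = {a@B3, b@B0, c@B4, e@B1, e@B5, f@B3}
Applying B5's transfer function to that IN value gives OUT[B5] (row B5 above).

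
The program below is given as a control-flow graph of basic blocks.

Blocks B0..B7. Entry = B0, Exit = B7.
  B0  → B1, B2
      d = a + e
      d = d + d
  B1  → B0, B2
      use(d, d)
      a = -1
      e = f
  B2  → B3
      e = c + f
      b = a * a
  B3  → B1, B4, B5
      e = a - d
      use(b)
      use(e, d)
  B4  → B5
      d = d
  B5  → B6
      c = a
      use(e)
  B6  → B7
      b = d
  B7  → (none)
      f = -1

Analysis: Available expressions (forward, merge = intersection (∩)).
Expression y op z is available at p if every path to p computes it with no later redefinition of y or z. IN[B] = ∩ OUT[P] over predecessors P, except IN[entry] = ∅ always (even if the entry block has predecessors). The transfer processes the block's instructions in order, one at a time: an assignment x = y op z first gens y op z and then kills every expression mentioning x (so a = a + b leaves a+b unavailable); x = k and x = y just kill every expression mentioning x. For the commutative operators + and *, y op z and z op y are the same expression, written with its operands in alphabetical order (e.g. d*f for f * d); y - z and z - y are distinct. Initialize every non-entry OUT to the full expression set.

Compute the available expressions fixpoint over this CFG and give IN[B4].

Answer: {a*a, a-d, c+f}

Derivation:
Fixpoint table:
  B0:   IN={}   OUT={a+e}
  B1:   IN={}   OUT={}
  B2:   IN={}   OUT={a*a, c+f}
  B3:   IN={a*a, c+f}   OUT={a*a, a-d, c+f}
  B4:   IN={a*a, a-d, c+f}   OUT={a*a, c+f}
  B5:   IN={a*a, c+f}   OUT={a*a}
  B6:   IN={a*a}   OUT={a*a}
  B7:   IN={a*a}   OUT={a*a}

Merge at B4: IN[B4] = OUT[B3] = {a*a, a-d, c+f}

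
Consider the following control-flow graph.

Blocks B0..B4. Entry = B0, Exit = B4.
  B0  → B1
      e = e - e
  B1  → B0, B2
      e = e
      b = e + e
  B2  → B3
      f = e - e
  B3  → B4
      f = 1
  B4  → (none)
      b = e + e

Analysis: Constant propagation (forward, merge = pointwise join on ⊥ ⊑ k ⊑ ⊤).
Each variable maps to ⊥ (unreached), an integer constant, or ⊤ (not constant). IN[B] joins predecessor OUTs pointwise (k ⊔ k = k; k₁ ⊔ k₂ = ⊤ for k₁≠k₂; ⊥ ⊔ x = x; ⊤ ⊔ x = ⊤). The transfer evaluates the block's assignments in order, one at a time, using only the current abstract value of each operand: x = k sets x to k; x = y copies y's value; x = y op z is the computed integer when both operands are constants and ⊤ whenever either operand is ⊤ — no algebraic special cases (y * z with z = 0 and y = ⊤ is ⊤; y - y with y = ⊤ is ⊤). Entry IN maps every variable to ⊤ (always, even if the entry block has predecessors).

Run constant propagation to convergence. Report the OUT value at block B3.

Per-block solution:
  B0:   IN=(all ⊤)   OUT=(all ⊤)
  B1:   IN=(all ⊤)   OUT=(all ⊤)
  B2:   IN=(all ⊤)   OUT=(all ⊤)
  B3:   IN=(all ⊤)   OUT={f:1; rest ⊤}
  B4:   IN={f:1; rest ⊤}   OUT={f:1; rest ⊤}

Merge at B3: IN[B3] = OUT[B2] = {a: ⊤, b: ⊤, c: ⊤, d: ⊤, e: ⊤, f: ⊤}
Applying B3's transfer function to that IN value gives OUT[B3] (row B3 above).

Answer: {a: ⊤, b: ⊤, c: ⊤, d: ⊤, e: ⊤, f: 1}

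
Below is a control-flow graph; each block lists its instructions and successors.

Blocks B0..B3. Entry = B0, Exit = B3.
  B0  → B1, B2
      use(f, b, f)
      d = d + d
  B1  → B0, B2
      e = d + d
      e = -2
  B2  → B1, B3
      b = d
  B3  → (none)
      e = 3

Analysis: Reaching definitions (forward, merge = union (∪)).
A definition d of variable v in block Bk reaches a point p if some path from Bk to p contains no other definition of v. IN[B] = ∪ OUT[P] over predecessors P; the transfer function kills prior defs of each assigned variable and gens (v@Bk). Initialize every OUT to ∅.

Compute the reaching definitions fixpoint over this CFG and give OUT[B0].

Answer: {b@B2, d@B0, e@B1}

Trace:
Per-block solution:
  B0:   IN={b@B2, d@B0, e@B1}   OUT={b@B2, d@B0, e@B1}
  B1:   IN={b@B2, d@B0, e@B1}   OUT={b@B2, d@B0, e@B1}
  B2:   IN={b@B2, d@B0, e@B1}   OUT={b@B2, d@B0, e@B1}
  B3:   IN={b@B2, d@B0, e@B1}   OUT={b@B2, d@B0, e@B3}

Merge at B0 (entry node, so the boundary value {} is joined with the incoming edge(s)): IN[B0] = {} ⊔ OUT[B1] = {b@B2, d@B0, e@B1}
Applying B0's transfer function to that IN value gives OUT[B0] (row B0 above).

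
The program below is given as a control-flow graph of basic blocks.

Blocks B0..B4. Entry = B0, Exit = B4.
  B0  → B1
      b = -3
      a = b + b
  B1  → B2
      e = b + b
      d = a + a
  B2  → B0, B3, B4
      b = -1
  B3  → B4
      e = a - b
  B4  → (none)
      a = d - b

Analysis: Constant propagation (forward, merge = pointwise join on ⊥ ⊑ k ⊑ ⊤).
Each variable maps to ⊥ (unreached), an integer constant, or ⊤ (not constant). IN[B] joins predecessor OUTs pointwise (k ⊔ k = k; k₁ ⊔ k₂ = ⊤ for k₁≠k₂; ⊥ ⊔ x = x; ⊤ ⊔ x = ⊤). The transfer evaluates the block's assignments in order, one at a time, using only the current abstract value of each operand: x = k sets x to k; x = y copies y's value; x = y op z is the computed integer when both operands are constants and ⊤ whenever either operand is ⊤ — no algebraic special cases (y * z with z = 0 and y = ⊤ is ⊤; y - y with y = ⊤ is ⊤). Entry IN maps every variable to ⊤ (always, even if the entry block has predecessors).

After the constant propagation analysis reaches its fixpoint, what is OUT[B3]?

Answer: {a: -6, b: -1, c: ⊤, d: -12, e: -5, f: ⊤}

Trace:
Converged values:
  B0: | IN=(all ⊤) | OUT={a:-6, b:-3; rest ⊤}
  B1: | IN={a:-6, b:-3; rest ⊤} | OUT={a:-6, b:-3, d:-12, e:-6; rest ⊤}
  B2: | IN={a:-6, b:-3, d:-12, e:-6; rest ⊤} | OUT={a:-6, b:-1, d:-12, e:-6; rest ⊤}
  B3: | IN={a:-6, b:-1, d:-12, e:-6; rest ⊤} | OUT={a:-6, b:-1, d:-12, e:-5; rest ⊤}
  B4: | IN={a:-6, b:-1, d:-12; rest ⊤} | OUT={a:-11, b:-1, d:-12; rest ⊤}

Merge at B3: IN[B3] = OUT[B2] = {a: -6, b: -1, c: ⊤, d: -12, e: -6, f: ⊤}
Applying B3's transfer function to that IN value gives OUT[B3] (row B3 above).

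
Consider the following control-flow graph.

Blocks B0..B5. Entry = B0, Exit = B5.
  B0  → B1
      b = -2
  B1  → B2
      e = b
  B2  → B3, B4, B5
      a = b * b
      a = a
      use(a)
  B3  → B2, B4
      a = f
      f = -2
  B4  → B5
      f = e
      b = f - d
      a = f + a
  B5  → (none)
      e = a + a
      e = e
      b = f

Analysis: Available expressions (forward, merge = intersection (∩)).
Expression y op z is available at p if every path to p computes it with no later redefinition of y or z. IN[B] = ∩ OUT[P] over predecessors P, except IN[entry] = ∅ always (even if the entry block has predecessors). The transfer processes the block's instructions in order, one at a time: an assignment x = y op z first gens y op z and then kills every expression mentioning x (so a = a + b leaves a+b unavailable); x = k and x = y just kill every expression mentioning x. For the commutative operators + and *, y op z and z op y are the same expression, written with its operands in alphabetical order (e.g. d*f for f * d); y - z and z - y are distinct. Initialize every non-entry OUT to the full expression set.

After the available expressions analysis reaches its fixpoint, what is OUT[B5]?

Answer: {a+a}

Trace:
Converged values:
  B0: | IN={} | OUT={}
  B1: | IN={} | OUT={}
  B2: | IN={} | OUT={b*b}
  B3: | IN={b*b} | OUT={b*b}
  B4: | IN={b*b} | OUT={f-d}
  B5: | IN={} | OUT={a+a}

Merge at B5: IN[B5] = OUT[B2] ∩ OUT[B4] = {}
Applying B5's transfer function to that IN value gives OUT[B5] (row B5 above).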